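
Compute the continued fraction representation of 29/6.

[4; 1, 5]

Run the Euclidean algorithm on 29 and 6; the successive quotients are the partial quotients a_0, a_1, ... (each step inverts the fractional part left over by the previous one):
  29 = 4*6 + 5, so a_0 = 4.
  6 = 1*5 + 1, so a_1 = 1.
  5 = 5*1 + 0, so a_2 = 5.
The remainder reaches 0 after 3 divisions, so the expansion has 3 partial quotients, read off in order.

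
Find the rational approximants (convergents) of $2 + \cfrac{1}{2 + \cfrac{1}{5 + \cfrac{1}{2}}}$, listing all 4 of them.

Using the convergent recurrence p_i = a_i*p_{i-1} + p_{i-2}, q_i = a_i*q_{i-1} + q_{i-2} with p_{-2}=0, p_{-1}=1, q_{-2}=1, q_{-1}=0:
  i=0: a_0=2, p_0 = 2*1 + 0 = 2, q_0 = 2*0 + 1 = 1.
  i=1: a_1=2, p_1 = 2*2 + 1 = 5, q_1 = 2*1 + 0 = 2.
  i=2: a_2=5, p_2 = 5*5 + 2 = 27, q_2 = 5*2 + 1 = 11.
  i=3: a_3=2, p_3 = 2*27 + 5 = 59, q_3 = 2*11 + 2 = 24.

2/1, 5/2, 27/11, 59/24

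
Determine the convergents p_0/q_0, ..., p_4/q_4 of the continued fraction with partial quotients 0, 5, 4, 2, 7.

0/1, 1/5, 4/21, 9/47, 67/350

Using the convergent recurrence p_i = a_i*p_{i-1} + p_{i-2}, q_i = a_i*q_{i-1} + q_{i-2} with p_{-2}=0, p_{-1}=1, q_{-2}=1, q_{-1}=0:
  i=0: a_0=0, p_0 = 0*1 + 0 = 0, q_0 = 0*0 + 1 = 1.
  i=1: a_1=5, p_1 = 5*0 + 1 = 1, q_1 = 5*1 + 0 = 5.
  i=2: a_2=4, p_2 = 4*1 + 0 = 4, q_2 = 4*5 + 1 = 21.
  i=3: a_3=2, p_3 = 2*4 + 1 = 9, q_3 = 2*21 + 5 = 47.
  i=4: a_4=7, p_4 = 7*9 + 4 = 67, q_4 = 7*47 + 21 = 350.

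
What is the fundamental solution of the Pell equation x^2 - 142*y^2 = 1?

First expand sqrt(142) as a continued fraction. With x_i = (sqrt(142) + m_i)/d_i and (m_0, d_0) = (0, 1): a_0 = floor(sqrt(142)) = 11, since 11^2 = 121 <= 142 < 144 = 12^2.
Iterate m_{i+1} = d_i*a_i - m_i, d_{i+1} = (142 - m_{i+1}^2)/d_i, a_{i+1} = floor((a_0 + m_{i+1})/d_{i+1}):
  m_1 = 1*11 - 0 = 11, d_1 = (142 - 11^2)/1 = 21/1 = 21, a_1 = floor((11 + 11)/21) = 1.
  m_2 = 21*1 - 11 = 10, d_2 = (142 - 10^2)/21 = 42/21 = 2, a_2 = floor((11 + 10)/2) = 10.
  m_3 = 2*10 - 10 = 10, d_3 = (142 - 10^2)/2 = 42/2 = 21, a_3 = floor((11 + 10)/21) = 1.
  m_4 = 21*1 - 10 = 11, d_4 = (142 - 11^2)/21 = 21/21 = 1, a_4 = floor((11 + 11)/1) = 22.
  m_5 = 1*22 - 11 = 11, d_5 = (142 - 11^2)/1 = 21/1 = 21: (m_5, d_5) = (m_1, d_1) = (11, 21), so from here the quotients repeat a_1, ..., a_4; the period length is 4.
So sqrt(142) = [11; (1, 10, 1, 22)] with period length k = 4.
k is even, so the fundamental solution of x^2 - 142y^2 = 1 is (p_{k-1}, q_{k-1}) = (p_3, q_3); compute convergents through index 3.
Convergents (p_i = a_i*p_{i-1} + p_{i-2}, q_i = a_i*q_{i-1} + q_{i-2} with p_{-2}=0, p_{-1}=1, q_{-2}=1, q_{-1}=0):
  i=0: a_0=11, p_0 = 11*1 + 0 = 11, q_0 = 11*0 + 1 = 1.
  i=1: a_1=1, p_1 = 1*11 + 1 = 12, q_1 = 1*1 + 0 = 1.
  i=2: a_2=10, p_2 = 10*12 + 11 = 131, q_2 = 10*1 + 1 = 11.
  i=3: a_3=1, p_3 = 1*131 + 12 = 143, q_3 = 1*11 + 1 = 12.
Check: 143^2 - 142*12^2 = 20449 - 20448 = 1, so (x, y) = (143, 12) solves the equation, and by the theorem it is the least positive solution.

(x, y) = (143, 12)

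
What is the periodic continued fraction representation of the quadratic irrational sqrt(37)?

Write x_i = (sqrt(37) + m_i)/d_i with (m_0, d_0) = (0, 1). a_0 = floor(sqrt(37)) = 6, since 6^2 = 36 <= 37 < 49 = 7^2.
Iterate m_{i+1} = d_i*a_i - m_i, d_{i+1} = (37 - m_{i+1}^2)/d_i, a_{i+1} = floor((a_0 + m_{i+1})/d_{i+1}):
  m_1 = 1*6 - 0 = 6, d_1 = (37 - 6^2)/1 = 1/1 = 1, a_1 = floor((6 + 6)/1) = 12.
  m_2 = 1*12 - 6 = 6, d_2 = (37 - 6^2)/1 = 1/1 = 1: (m_2, d_2) = (m_1, d_1) = (6, 1), so from here the quotient a_1 repeats; the period length is 1.
Hence the expansion of sqrt(37) is a_0 = 6 followed by the repeating block 12 (period 1).

[6; (12)]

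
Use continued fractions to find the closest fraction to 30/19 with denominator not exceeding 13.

19/12

Expand x = 30/19 as a continued fraction with the Euclidean algorithm:
  30 = 1*19 + 11, so a_0 = 1.
  19 = 1*11 + 8, so a_1 = 1.
  11 = 1*8 + 3, so a_2 = 1.
  8 = 2*3 + 2, so a_3 = 2.
  3 = 1*2 + 1, so a_4 = 1.
  2 = 2*1 + 0, so a_5 = 2.
so x = [1; 1, 1, 2, 1, 2].
Convergents (p_i = a_i*p_{i-1} + p_{i-2}, q_i = a_i*q_{i-1} + q_{i-2} with p_{-2}=0, p_{-1}=1, q_{-2}=1, q_{-1}=0), until the denominator exceeds 13:
  i=0: a_0=1, p_0 = 1*1 + 0 = 1, q_0 = 1*0 + 1 = 1.
  i=1: a_1=1, p_1 = 1*1 + 1 = 2, q_1 = 1*1 + 0 = 1.
  i=2: a_2=1, p_2 = 1*2 + 1 = 3, q_2 = 1*1 + 1 = 2.
  i=3: a_3=2, p_3 = 2*3 + 2 = 8, q_3 = 2*2 + 1 = 5.
  i=4: a_4=1, p_4 = 1*8 + 3 = 11, q_4 = 1*5 + 2 = 7.
  i=5: a_5=2, p_5 = 2*11 + 8 = 30, q_5 = 2*7 + 5 = 19.
q_5 = 19 > 13, so the last convergent with denominator <= 13 is p_4/q_4 = 11/7.
The closest fraction with denominator <= 13 is either p_4/q_4 or the intermediate fraction (k*p_4 + p_3)/(k*q_4 + q_3) with the largest k >= 1 whose denominator stays <= 13; these approach x as k grows, and every other convergent or intermediate fraction in range is farther away.
Largest k: floor((13 - q_3)/q_4) = floor((13 - 5)/7) = 1.
That gives (1*11 + 8)/(1*7 + 5) = 19/12.
Compare the errors: |x - 11/7| = |30*7 - 11*19|/(19*7) = 1/133, and |x - 19/12| = |30*12 - 19*19|/(19*12) = 1/228.
Cross-multiplying, 1*133 = 133 < 228 = 1*228, so 1/228 is smaller: the intermediate fraction 19/12 is closer to x than 11/7.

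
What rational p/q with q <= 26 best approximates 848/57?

Expand x = 848/57 as a continued fraction with the Euclidean algorithm:
  848 = 14*57 + 50, so a_0 = 14.
  57 = 1*50 + 7, so a_1 = 1.
  50 = 7*7 + 1, so a_2 = 7.
  7 = 7*1 + 0, so a_3 = 7.
so x = [14; 1, 7, 7].
Convergents (p_i = a_i*p_{i-1} + p_{i-2}, q_i = a_i*q_{i-1} + q_{i-2} with p_{-2}=0, p_{-1}=1, q_{-2}=1, q_{-1}=0), until the denominator exceeds 26:
  i=0: a_0=14, p_0 = 14*1 + 0 = 14, q_0 = 14*0 + 1 = 1.
  i=1: a_1=1, p_1 = 1*14 + 1 = 15, q_1 = 1*1 + 0 = 1.
  i=2: a_2=7, p_2 = 7*15 + 14 = 119, q_2 = 7*1 + 1 = 8.
  i=3: a_3=7, p_3 = 7*119 + 15 = 848, q_3 = 7*8 + 1 = 57.
q_3 = 57 > 26, so the last convergent with denominator <= 26 is p_2/q_2 = 119/8.
The closest fraction with denominator <= 26 is either p_2/q_2 or the intermediate fraction (k*p_2 + p_1)/(k*q_2 + q_1) with the largest k >= 1 whose denominator stays <= 26; these approach x as k grows, and every other convergent or intermediate fraction in range is farther away.
Largest k: floor((26 - q_1)/q_2) = floor((26 - 1)/8) = 3.
That gives (3*119 + 15)/(3*8 + 1) = 372/25.
Compare the errors: |x - 119/8| = |848*8 - 119*57|/(57*8) = 1/456, and |x - 372/25| = |848*25 - 372*57|/(57*25) = 4/1425.
Cross-multiplying, 1*1425 = 1425 < 1824 = 4*456, so 1/456 is smaller: the convergent 119/8 is closer to x than 372/25.

119/8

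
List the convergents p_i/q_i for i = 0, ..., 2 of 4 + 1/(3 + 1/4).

Using the convergent recurrence p_i = a_i*p_{i-1} + p_{i-2}, q_i = a_i*q_{i-1} + q_{i-2} with p_{-2}=0, p_{-1}=1, q_{-2}=1, q_{-1}=0:
  i=0: a_0=4, p_0 = 4*1 + 0 = 4, q_0 = 4*0 + 1 = 1.
  i=1: a_1=3, p_1 = 3*4 + 1 = 13, q_1 = 3*1 + 0 = 3.
  i=2: a_2=4, p_2 = 4*13 + 4 = 56, q_2 = 4*3 + 1 = 13.

4/1, 13/3, 56/13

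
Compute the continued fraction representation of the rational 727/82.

[8; 1, 6, 2, 5]

Run the Euclidean algorithm on 727 and 82; the successive quotients are the partial quotients a_0, a_1, ... (each step inverts the fractional part left over by the previous one):
  727 = 8*82 + 71, so a_0 = 8.
  82 = 1*71 + 11, so a_1 = 1.
  71 = 6*11 + 5, so a_2 = 6.
  11 = 2*5 + 1, so a_3 = 2.
  5 = 5*1 + 0, so a_4 = 5.
The remainder reaches 0 after 5 divisions, so the expansion has 5 partial quotients, read off in order.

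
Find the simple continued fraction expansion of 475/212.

[2; 4, 6, 2, 1, 2]

Run the Euclidean algorithm on 475 and 212; the successive quotients are the partial quotients a_0, a_1, ... (each step inverts the fractional part left over by the previous one):
  475 = 2*212 + 51, so a_0 = 2.
  212 = 4*51 + 8, so a_1 = 4.
  51 = 6*8 + 3, so a_2 = 6.
  8 = 2*3 + 2, so a_3 = 2.
  3 = 1*2 + 1, so a_4 = 1.
  2 = 2*1 + 0, so a_5 = 2.
The remainder reaches 0 after 6 divisions, so the expansion has 6 partial quotients, read off in order.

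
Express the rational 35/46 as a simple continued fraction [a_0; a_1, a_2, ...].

Run the Euclidean algorithm on 35 and 46; the successive quotients are the partial quotients a_0, a_1, ... (each step inverts the fractional part left over by the previous one):
  35 = 0*46 + 35, so a_0 = 0.
  46 = 1*35 + 11, so a_1 = 1.
  35 = 3*11 + 2, so a_2 = 3.
  11 = 5*2 + 1, so a_3 = 5.
  2 = 2*1 + 0, so a_4 = 2.
The remainder reaches 0 after 5 divisions, so the expansion has 5 partial quotients, read off in order.

[0; 1, 3, 5, 2]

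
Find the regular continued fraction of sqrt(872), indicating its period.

[29; (1, 1, 7, 1, 13, 1, 7, 1, 1, 58)]

Write x_i = (sqrt(872) + m_i)/d_i with (m_0, d_0) = (0, 1). a_0 = floor(sqrt(872)) = 29, since 29^2 = 841 <= 872 < 900 = 30^2.
Iterate m_{i+1} = d_i*a_i - m_i, d_{i+1} = (872 - m_{i+1}^2)/d_i, a_{i+1} = floor((a_0 + m_{i+1})/d_{i+1}):
  m_1 = 1*29 - 0 = 29, d_1 = (872 - 29^2)/1 = 31/1 = 31, a_1 = floor((29 + 29)/31) = 1.
  m_2 = 31*1 - 29 = 2, d_2 = (872 - 2^2)/31 = 868/31 = 28, a_2 = floor((29 + 2)/28) = 1.
  m_3 = 28*1 - 2 = 26, d_3 = (872 - 26^2)/28 = 196/28 = 7, a_3 = floor((29 + 26)/7) = 7.
  m_4 = 7*7 - 26 = 23, d_4 = (872 - 23^2)/7 = 343/7 = 49, a_4 = floor((29 + 23)/49) = 1.
  m_5 = 49*1 - 23 = 26, d_5 = (872 - 26^2)/49 = 196/49 = 4, a_5 = floor((29 + 26)/4) = 13.
  m_6 = 4*13 - 26 = 26, d_6 = (872 - 26^2)/4 = 196/4 = 49, a_6 = floor((29 + 26)/49) = 1.
  m_7 = 49*1 - 26 = 23, d_7 = (872 - 23^2)/49 = 343/49 = 7, a_7 = floor((29 + 23)/7) = 7.
  m_8 = 7*7 - 23 = 26, d_8 = (872 - 26^2)/7 = 196/7 = 28, a_8 = floor((29 + 26)/28) = 1.
  m_9 = 28*1 - 26 = 2, d_9 = (872 - 2^2)/28 = 868/28 = 31, a_9 = floor((29 + 2)/31) = 1.
  m_10 = 31*1 - 2 = 29, d_10 = (872 - 29^2)/31 = 31/31 = 1, a_10 = floor((29 + 29)/1) = 58.
  m_11 = 1*58 - 29 = 29, d_11 = (872 - 29^2)/1 = 31/1 = 31: (m_11, d_11) = (m_1, d_1) = (29, 31), so from here the quotients repeat a_1, ..., a_10; the period length is 10.
Hence the expansion of sqrt(872) is a_0 = 29 followed by the repeating block 1, 1, 7, 1, 13, 1, 7, 1, 1, 58 (period 10).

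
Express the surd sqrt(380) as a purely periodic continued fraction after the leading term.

Write x_i = (sqrt(380) + m_i)/d_i with (m_0, d_0) = (0, 1). a_0 = floor(sqrt(380)) = 19, since 19^2 = 361 <= 380 < 400 = 20^2.
Iterate m_{i+1} = d_i*a_i - m_i, d_{i+1} = (380 - m_{i+1}^2)/d_i, a_{i+1} = floor((a_0 + m_{i+1})/d_{i+1}):
  m_1 = 1*19 - 0 = 19, d_1 = (380 - 19^2)/1 = 19/1 = 19, a_1 = floor((19 + 19)/19) = 2.
  m_2 = 19*2 - 19 = 19, d_2 = (380 - 19^2)/19 = 19/19 = 1, a_2 = floor((19 + 19)/1) = 38.
  m_3 = 1*38 - 19 = 19, d_3 = (380 - 19^2)/1 = 19/1 = 19: (m_3, d_3) = (m_1, d_1) = (19, 19), so from here the quotients repeat a_1, a_2; the period length is 2.
Hence the expansion of sqrt(380) is a_0 = 19 followed by the repeating block 2, 38 (period 2).

[19; (2, 38)]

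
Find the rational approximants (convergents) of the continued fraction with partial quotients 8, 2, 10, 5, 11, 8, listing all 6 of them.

Using the convergent recurrence p_i = a_i*p_{i-1} + p_{i-2}, q_i = a_i*q_{i-1} + q_{i-2} with p_{-2}=0, p_{-1}=1, q_{-2}=1, q_{-1}=0:
  i=0: a_0=8, p_0 = 8*1 + 0 = 8, q_0 = 8*0 + 1 = 1.
  i=1: a_1=2, p_1 = 2*8 + 1 = 17, q_1 = 2*1 + 0 = 2.
  i=2: a_2=10, p_2 = 10*17 + 8 = 178, q_2 = 10*2 + 1 = 21.
  i=3: a_3=5, p_3 = 5*178 + 17 = 907, q_3 = 5*21 + 2 = 107.
  i=4: a_4=11, p_4 = 11*907 + 178 = 10155, q_4 = 11*107 + 21 = 1198.
  i=5: a_5=8, p_5 = 8*10155 + 907 = 82147, q_5 = 8*1198 + 107 = 9691.

8/1, 17/2, 178/21, 907/107, 10155/1198, 82147/9691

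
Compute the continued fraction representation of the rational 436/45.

[9; 1, 2, 4, 1, 2]

Run the Euclidean algorithm on 436 and 45; the successive quotients are the partial quotients a_0, a_1, ... (each step inverts the fractional part left over by the previous one):
  436 = 9*45 + 31, so a_0 = 9.
  45 = 1*31 + 14, so a_1 = 1.
  31 = 2*14 + 3, so a_2 = 2.
  14 = 4*3 + 2, so a_3 = 4.
  3 = 1*2 + 1, so a_4 = 1.
  2 = 2*1 + 0, so a_5 = 2.
The remainder reaches 0 after 6 divisions, so the expansion has 6 partial quotients, read off in order.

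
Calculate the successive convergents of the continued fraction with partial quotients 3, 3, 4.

Using the convergent recurrence p_i = a_i*p_{i-1} + p_{i-2}, q_i = a_i*q_{i-1} + q_{i-2} with p_{-2}=0, p_{-1}=1, q_{-2}=1, q_{-1}=0:
  i=0: a_0=3, p_0 = 3*1 + 0 = 3, q_0 = 3*0 + 1 = 1.
  i=1: a_1=3, p_1 = 3*3 + 1 = 10, q_1 = 3*1 + 0 = 3.
  i=2: a_2=4, p_2 = 4*10 + 3 = 43, q_2 = 4*3 + 1 = 13.

3/1, 10/3, 43/13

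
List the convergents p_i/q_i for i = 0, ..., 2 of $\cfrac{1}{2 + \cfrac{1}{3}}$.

Using the convergent recurrence p_i = a_i*p_{i-1} + p_{i-2}, q_i = a_i*q_{i-1} + q_{i-2} with p_{-2}=0, p_{-1}=1, q_{-2}=1, q_{-1}=0:
  i=0: a_0=0, p_0 = 0*1 + 0 = 0, q_0 = 0*0 + 1 = 1.
  i=1: a_1=2, p_1 = 2*0 + 1 = 1, q_1 = 2*1 + 0 = 2.
  i=2: a_2=3, p_2 = 3*1 + 0 = 3, q_2 = 3*2 + 1 = 7.

0/1, 1/2, 3/7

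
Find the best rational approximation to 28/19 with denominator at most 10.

3/2

Expand x = 28/19 as a continued fraction with the Euclidean algorithm:
  28 = 1*19 + 9, so a_0 = 1.
  19 = 2*9 + 1, so a_1 = 2.
  9 = 9*1 + 0, so a_2 = 9.
so x = [1; 2, 9].
Convergents (p_i = a_i*p_{i-1} + p_{i-2}, q_i = a_i*q_{i-1} + q_{i-2} with p_{-2}=0, p_{-1}=1, q_{-2}=1, q_{-1}=0), until the denominator exceeds 10:
  i=0: a_0=1, p_0 = 1*1 + 0 = 1, q_0 = 1*0 + 1 = 1.
  i=1: a_1=2, p_1 = 2*1 + 1 = 3, q_1 = 2*1 + 0 = 2.
  i=2: a_2=9, p_2 = 9*3 + 1 = 28, q_2 = 9*2 + 1 = 19.
q_2 = 19 > 10, so the last convergent with denominator <= 10 is p_1/q_1 = 3/2.
The closest fraction with denominator <= 10 is either p_1/q_1 or the intermediate fraction (k*p_1 + p_0)/(k*q_1 + q_0) with the largest k >= 1 whose denominator stays <= 10; these approach x as k grows, and every other convergent or intermediate fraction in range is farther away.
Largest k: floor((10 - q_0)/q_1) = floor((10 - 1)/2) = 4.
That gives (4*3 + 1)/(4*2 + 1) = 13/9.
Compare the errors: |x - 3/2| = |28*2 - 3*19|/(19*2) = 1/38, and |x - 13/9| = |28*9 - 13*19|/(19*9) = 5/171.
Cross-multiplying, 1*171 = 171 < 190 = 5*38, so 1/38 is smaller: the convergent 3/2 is closer to x than 13/9.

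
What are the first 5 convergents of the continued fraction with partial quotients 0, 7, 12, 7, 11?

0/1, 1/7, 12/85, 85/602, 947/6707

Using the convergent recurrence p_i = a_i*p_{i-1} + p_{i-2}, q_i = a_i*q_{i-1} + q_{i-2} with p_{-2}=0, p_{-1}=1, q_{-2}=1, q_{-1}=0:
  i=0: a_0=0, p_0 = 0*1 + 0 = 0, q_0 = 0*0 + 1 = 1.
  i=1: a_1=7, p_1 = 7*0 + 1 = 1, q_1 = 7*1 + 0 = 7.
  i=2: a_2=12, p_2 = 12*1 + 0 = 12, q_2 = 12*7 + 1 = 85.
  i=3: a_3=7, p_3 = 7*12 + 1 = 85, q_3 = 7*85 + 7 = 602.
  i=4: a_4=11, p_4 = 11*85 + 12 = 947, q_4 = 11*602 + 85 = 6707.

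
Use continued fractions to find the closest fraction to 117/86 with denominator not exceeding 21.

15/11

Expand x = 117/86 as a continued fraction with the Euclidean algorithm:
  117 = 1*86 + 31, so a_0 = 1.
  86 = 2*31 + 24, so a_1 = 2.
  31 = 1*24 + 7, so a_2 = 1.
  24 = 3*7 + 3, so a_3 = 3.
  7 = 2*3 + 1, so a_4 = 2.
  3 = 3*1 + 0, so a_5 = 3.
so x = [1; 2, 1, 3, 2, 3].
Convergents (p_i = a_i*p_{i-1} + p_{i-2}, q_i = a_i*q_{i-1} + q_{i-2} with p_{-2}=0, p_{-1}=1, q_{-2}=1, q_{-1}=0), until the denominator exceeds 21:
  i=0: a_0=1, p_0 = 1*1 + 0 = 1, q_0 = 1*0 + 1 = 1.
  i=1: a_1=2, p_1 = 2*1 + 1 = 3, q_1 = 2*1 + 0 = 2.
  i=2: a_2=1, p_2 = 1*3 + 1 = 4, q_2 = 1*2 + 1 = 3.
  i=3: a_3=3, p_3 = 3*4 + 3 = 15, q_3 = 3*3 + 2 = 11.
  i=4: a_4=2, p_4 = 2*15 + 4 = 34, q_4 = 2*11 + 3 = 25.
q_4 = 25 > 21, so the last convergent with denominator <= 21 is p_3/q_3 = 15/11.
The closest fraction with denominator <= 21 is either p_3/q_3 or the intermediate fraction (k*p_3 + p_2)/(k*q_3 + q_2) with the largest k >= 1 whose denominator stays <= 21; these approach x as k grows, and every other convergent or intermediate fraction in range is farther away.
Largest k: floor((21 - q_2)/q_3) = floor((21 - 3)/11) = 1.
That gives (1*15 + 4)/(1*11 + 3) = 19/14.
Compare the errors: |x - 15/11| = |117*11 - 15*86|/(86*11) = 3/946, and |x - 19/14| = |117*14 - 19*86|/(86*14) = 4/1204.
Cross-multiplying, 3*1204 = 3612 < 3784 = 4*946, so 3/946 is smaller: the convergent 15/11 is closer to x than 19/14.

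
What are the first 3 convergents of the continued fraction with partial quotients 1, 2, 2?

Using the convergent recurrence p_i = a_i*p_{i-1} + p_{i-2}, q_i = a_i*q_{i-1} + q_{i-2} with p_{-2}=0, p_{-1}=1, q_{-2}=1, q_{-1}=0:
  i=0: a_0=1, p_0 = 1*1 + 0 = 1, q_0 = 1*0 + 1 = 1.
  i=1: a_1=2, p_1 = 2*1 + 1 = 3, q_1 = 2*1 + 0 = 2.
  i=2: a_2=2, p_2 = 2*3 + 1 = 7, q_2 = 2*2 + 1 = 5.

1/1, 3/2, 7/5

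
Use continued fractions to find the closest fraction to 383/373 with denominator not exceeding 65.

Expand x = 383/373 as a continued fraction with the Euclidean algorithm:
  383 = 1*373 + 10, so a_0 = 1.
  373 = 37*10 + 3, so a_1 = 37.
  10 = 3*3 + 1, so a_2 = 3.
  3 = 3*1 + 0, so a_3 = 3.
so x = [1; 37, 3, 3].
Convergents (p_i = a_i*p_{i-1} + p_{i-2}, q_i = a_i*q_{i-1} + q_{i-2} with p_{-2}=0, p_{-1}=1, q_{-2}=1, q_{-1}=0), until the denominator exceeds 65:
  i=0: a_0=1, p_0 = 1*1 + 0 = 1, q_0 = 1*0 + 1 = 1.
  i=1: a_1=37, p_1 = 37*1 + 1 = 38, q_1 = 37*1 + 0 = 37.
  i=2: a_2=3, p_2 = 3*38 + 1 = 115, q_2 = 3*37 + 1 = 112.
q_2 = 112 > 65, so the last convergent with denominator <= 65 is p_1/q_1 = 38/37.
The closest fraction with denominator <= 65 is either p_1/q_1 or the intermediate fraction (k*p_1 + p_0)/(k*q_1 + q_0) with the largest k >= 1 whose denominator stays <= 65; these approach x as k grows, and every other convergent or intermediate fraction in range is farther away.
Largest k: floor((65 - q_0)/q_1) = floor((65 - 1)/37) = 1.
That gives (1*38 + 1)/(1*37 + 1) = 39/38.
Compare the errors: |x - 38/37| = |383*37 - 38*373|/(373*37) = 3/13801, and |x - 39/38| = |383*38 - 39*373|/(373*38) = 7/14174.
Cross-multiplying, 3*14174 = 42522 < 96607 = 7*13801, so 3/13801 is smaller: the convergent 38/37 is closer to x than 39/38.

38/37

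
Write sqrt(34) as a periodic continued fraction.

Write x_i = (sqrt(34) + m_i)/d_i with (m_0, d_0) = (0, 1). a_0 = floor(sqrt(34)) = 5, since 5^2 = 25 <= 34 < 36 = 6^2.
Iterate m_{i+1} = d_i*a_i - m_i, d_{i+1} = (34 - m_{i+1}^2)/d_i, a_{i+1} = floor((a_0 + m_{i+1})/d_{i+1}):
  m_1 = 1*5 - 0 = 5, d_1 = (34 - 5^2)/1 = 9/1 = 9, a_1 = floor((5 + 5)/9) = 1.
  m_2 = 9*1 - 5 = 4, d_2 = (34 - 4^2)/9 = 18/9 = 2, a_2 = floor((5 + 4)/2) = 4.
  m_3 = 2*4 - 4 = 4, d_3 = (34 - 4^2)/2 = 18/2 = 9, a_3 = floor((5 + 4)/9) = 1.
  m_4 = 9*1 - 4 = 5, d_4 = (34 - 5^2)/9 = 9/9 = 1, a_4 = floor((5 + 5)/1) = 10.
  m_5 = 1*10 - 5 = 5, d_5 = (34 - 5^2)/1 = 9/1 = 9: (m_5, d_5) = (m_1, d_1) = (5, 9), so from here the quotients repeat a_1, ..., a_4; the period length is 4.
Hence the expansion of sqrt(34) is a_0 = 5 followed by the repeating block 1, 4, 1, 10 (period 4).

[5; (1, 4, 1, 10)]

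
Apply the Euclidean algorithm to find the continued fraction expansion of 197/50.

Run the Euclidean algorithm on 197 and 50; the successive quotients are the partial quotients a_0, a_1, ... (each step inverts the fractional part left over by the previous one):
  197 = 3*50 + 47, so a_0 = 3.
  50 = 1*47 + 3, so a_1 = 1.
  47 = 15*3 + 2, so a_2 = 15.
  3 = 1*2 + 1, so a_3 = 1.
  2 = 2*1 + 0, so a_4 = 2.
The remainder reaches 0 after 5 divisions, so the expansion has 5 partial quotients, read off in order.

[3; 1, 15, 1, 2]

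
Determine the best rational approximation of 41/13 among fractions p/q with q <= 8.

Expand x = 41/13 as a continued fraction with the Euclidean algorithm:
  41 = 3*13 + 2, so a_0 = 3.
  13 = 6*2 + 1, so a_1 = 6.
  2 = 2*1 + 0, so a_2 = 2.
so x = [3; 6, 2].
Convergents (p_i = a_i*p_{i-1} + p_{i-2}, q_i = a_i*q_{i-1} + q_{i-2} with p_{-2}=0, p_{-1}=1, q_{-2}=1, q_{-1}=0), until the denominator exceeds 8:
  i=0: a_0=3, p_0 = 3*1 + 0 = 3, q_0 = 3*0 + 1 = 1.
  i=1: a_1=6, p_1 = 6*3 + 1 = 19, q_1 = 6*1 + 0 = 6.
  i=2: a_2=2, p_2 = 2*19 + 3 = 41, q_2 = 2*6 + 1 = 13.
q_2 = 13 > 8, so the last convergent with denominator <= 8 is p_1/q_1 = 19/6.
The closest fraction with denominator <= 8 is either p_1/q_1 or the intermediate fraction (k*p_1 + p_0)/(k*q_1 + q_0) with the largest k >= 1 whose denominator stays <= 8; these approach x as k grows, and every other convergent or intermediate fraction in range is farther away.
Largest k: floor((8 - q_0)/q_1) = floor((8 - 1)/6) = 1.
That gives (1*19 + 3)/(1*6 + 1) = 22/7.
Compare the errors: |x - 19/6| = |41*6 - 19*13|/(13*6) = 1/78, and |x - 22/7| = |41*7 - 22*13|/(13*7) = 1/91.
Cross-multiplying, 1*78 = 78 < 91 = 1*91, so 1/91 is smaller: the intermediate fraction 22/7 is closer to x than 19/6.

22/7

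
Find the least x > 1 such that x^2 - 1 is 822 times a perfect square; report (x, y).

(x, y) = (7397, 258)

First expand sqrt(822) as a continued fraction. With x_i = (sqrt(822) + m_i)/d_i and (m_0, d_0) = (0, 1): a_0 = floor(sqrt(822)) = 28, since 28^2 = 784 <= 822 < 841 = 29^2.
Iterate m_{i+1} = d_i*a_i - m_i, d_{i+1} = (822 - m_{i+1}^2)/d_i, a_{i+1} = floor((a_0 + m_{i+1})/d_{i+1}):
  m_1 = 1*28 - 0 = 28, d_1 = (822 - 28^2)/1 = 38/1 = 38, a_1 = floor((28 + 28)/38) = 1.
  m_2 = 38*1 - 28 = 10, d_2 = (822 - 10^2)/38 = 722/38 = 19, a_2 = floor((28 + 10)/19) = 2.
  m_3 = 19*2 - 10 = 28, d_3 = (822 - 28^2)/19 = 38/19 = 2, a_3 = floor((28 + 28)/2) = 28.
  m_4 = 2*28 - 28 = 28, d_4 = (822 - 28^2)/2 = 38/2 = 19, a_4 = floor((28 + 28)/19) = 2.
  m_5 = 19*2 - 28 = 10, d_5 = (822 - 10^2)/19 = 722/19 = 38, a_5 = floor((28 + 10)/38) = 1.
  m_6 = 38*1 - 10 = 28, d_6 = (822 - 28^2)/38 = 38/38 = 1, a_6 = floor((28 + 28)/1) = 56.
  m_7 = 1*56 - 28 = 28, d_7 = (822 - 28^2)/1 = 38/1 = 38: (m_7, d_7) = (m_1, d_1) = (28, 38), so from here the quotients repeat a_1, ..., a_6; the period length is 6.
So sqrt(822) = [28; (1, 2, 28, 2, 1, 56)] with period length k = 6.
k is even, so the fundamental solution of x^2 - 822y^2 = 1 is (p_{k-1}, q_{k-1}) = (p_5, q_5); compute convergents through index 5.
Convergents (p_i = a_i*p_{i-1} + p_{i-2}, q_i = a_i*q_{i-1} + q_{i-2} with p_{-2}=0, p_{-1}=1, q_{-2}=1, q_{-1}=0):
  i=0: a_0=28, p_0 = 28*1 + 0 = 28, q_0 = 28*0 + 1 = 1.
  i=1: a_1=1, p_1 = 1*28 + 1 = 29, q_1 = 1*1 + 0 = 1.
  i=2: a_2=2, p_2 = 2*29 + 28 = 86, q_2 = 2*1 + 1 = 3.
  i=3: a_3=28, p_3 = 28*86 + 29 = 2437, q_3 = 28*3 + 1 = 85.
  i=4: a_4=2, p_4 = 2*2437 + 86 = 4960, q_4 = 2*85 + 3 = 173.
  i=5: a_5=1, p_5 = 1*4960 + 2437 = 7397, q_5 = 1*173 + 85 = 258.
Check: 7397^2 - 822*258^2 = 54715609 - 54715608 = 1, so (x, y) = (7397, 258) solves the equation, and by the theorem it is the least positive solution.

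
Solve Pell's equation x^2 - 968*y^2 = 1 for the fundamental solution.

First expand sqrt(968) as a continued fraction. With x_i = (sqrt(968) + m_i)/d_i and (m_0, d_0) = (0, 1): a_0 = floor(sqrt(968)) = 31, since 31^2 = 961 <= 968 < 1024 = 32^2.
Iterate m_{i+1} = d_i*a_i - m_i, d_{i+1} = (968 - m_{i+1}^2)/d_i, a_{i+1} = floor((a_0 + m_{i+1})/d_{i+1}):
  m_1 = 1*31 - 0 = 31, d_1 = (968 - 31^2)/1 = 7/1 = 7, a_1 = floor((31 + 31)/7) = 8.
  m_2 = 7*8 - 31 = 25, d_2 = (968 - 25^2)/7 = 343/7 = 49, a_2 = floor((31 + 25)/49) = 1.
  m_3 = 49*1 - 25 = 24, d_3 = (968 - 24^2)/49 = 392/49 = 8, a_3 = floor((31 + 24)/8) = 6.
  m_4 = 8*6 - 24 = 24, d_4 = (968 - 24^2)/8 = 392/8 = 49, a_4 = floor((31 + 24)/49) = 1.
  m_5 = 49*1 - 24 = 25, d_5 = (968 - 25^2)/49 = 343/49 = 7, a_5 = floor((31 + 25)/7) = 8.
  m_6 = 7*8 - 25 = 31, d_6 = (968 - 31^2)/7 = 7/7 = 1, a_6 = floor((31 + 31)/1) = 62.
  m_7 = 1*62 - 31 = 31, d_7 = (968 - 31^2)/1 = 7/1 = 7: (m_7, d_7) = (m_1, d_1) = (31, 7), so from here the quotients repeat a_1, ..., a_6; the period length is 6.
So sqrt(968) = [31; (8, 1, 6, 1, 8, 62)] with period length k = 6.
k is even, so the fundamental solution of x^2 - 968y^2 = 1 is (p_{k-1}, q_{k-1}) = (p_5, q_5); compute convergents through index 5.
Convergents (p_i = a_i*p_{i-1} + p_{i-2}, q_i = a_i*q_{i-1} + q_{i-2} with p_{-2}=0, p_{-1}=1, q_{-2}=1, q_{-1}=0):
  i=0: a_0=31, p_0 = 31*1 + 0 = 31, q_0 = 31*0 + 1 = 1.
  i=1: a_1=8, p_1 = 8*31 + 1 = 249, q_1 = 8*1 + 0 = 8.
  i=2: a_2=1, p_2 = 1*249 + 31 = 280, q_2 = 1*8 + 1 = 9.
  i=3: a_3=6, p_3 = 6*280 + 249 = 1929, q_3 = 6*9 + 8 = 62.
  i=4: a_4=1, p_4 = 1*1929 + 280 = 2209, q_4 = 1*62 + 9 = 71.
  i=5: a_5=8, p_5 = 8*2209 + 1929 = 19601, q_5 = 8*71 + 62 = 630.
Check: 19601^2 - 968*630^2 = 384199201 - 384199200 = 1, so (x, y) = (19601, 630) solves the equation, and by the theorem it is the least positive solution.

(x, y) = (19601, 630)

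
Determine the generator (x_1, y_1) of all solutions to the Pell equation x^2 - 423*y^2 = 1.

(x, y) = (4607, 224)

First expand sqrt(423) as a continued fraction. With x_i = (sqrt(423) + m_i)/d_i and (m_0, d_0) = (0, 1): a_0 = floor(sqrt(423)) = 20, since 20^2 = 400 <= 423 < 441 = 21^2.
Iterate m_{i+1} = d_i*a_i - m_i, d_{i+1} = (423 - m_{i+1}^2)/d_i, a_{i+1} = floor((a_0 + m_{i+1})/d_{i+1}):
  m_1 = 1*20 - 0 = 20, d_1 = (423 - 20^2)/1 = 23/1 = 23, a_1 = floor((20 + 20)/23) = 1.
  m_2 = 23*1 - 20 = 3, d_2 = (423 - 3^2)/23 = 414/23 = 18, a_2 = floor((20 + 3)/18) = 1.
  m_3 = 18*1 - 3 = 15, d_3 = (423 - 15^2)/18 = 198/18 = 11, a_3 = floor((20 + 15)/11) = 3.
  m_4 = 11*3 - 15 = 18, d_4 = (423 - 18^2)/11 = 99/11 = 9, a_4 = floor((20 + 18)/9) = 4.
  m_5 = 9*4 - 18 = 18, d_5 = (423 - 18^2)/9 = 99/9 = 11, a_5 = floor((20 + 18)/11) = 3.
  m_6 = 11*3 - 18 = 15, d_6 = (423 - 15^2)/11 = 198/11 = 18, a_6 = floor((20 + 15)/18) = 1.
  m_7 = 18*1 - 15 = 3, d_7 = (423 - 3^2)/18 = 414/18 = 23, a_7 = floor((20 + 3)/23) = 1.
  m_8 = 23*1 - 3 = 20, d_8 = (423 - 20^2)/23 = 23/23 = 1, a_8 = floor((20 + 20)/1) = 40.
  m_9 = 1*40 - 20 = 20, d_9 = (423 - 20^2)/1 = 23/1 = 23: (m_9, d_9) = (m_1, d_1) = (20, 23), so from here the quotients repeat a_1, ..., a_8; the period length is 8.
So sqrt(423) = [20; (1, 1, 3, 4, 3, 1, 1, 40)] with period length k = 8.
k is even, so the fundamental solution of x^2 - 423y^2 = 1 is (p_{k-1}, q_{k-1}) = (p_7, q_7); compute convergents through index 7.
Convergents (p_i = a_i*p_{i-1} + p_{i-2}, q_i = a_i*q_{i-1} + q_{i-2} with p_{-2}=0, p_{-1}=1, q_{-2}=1, q_{-1}=0):
  i=0: a_0=20, p_0 = 20*1 + 0 = 20, q_0 = 20*0 + 1 = 1.
  i=1: a_1=1, p_1 = 1*20 + 1 = 21, q_1 = 1*1 + 0 = 1.
  i=2: a_2=1, p_2 = 1*21 + 20 = 41, q_2 = 1*1 + 1 = 2.
  i=3: a_3=3, p_3 = 3*41 + 21 = 144, q_3 = 3*2 + 1 = 7.
  i=4: a_4=4, p_4 = 4*144 + 41 = 617, q_4 = 4*7 + 2 = 30.
  i=5: a_5=3, p_5 = 3*617 + 144 = 1995, q_5 = 3*30 + 7 = 97.
  i=6: a_6=1, p_6 = 1*1995 + 617 = 2612, q_6 = 1*97 + 30 = 127.
  i=7: a_7=1, p_7 = 1*2612 + 1995 = 4607, q_7 = 1*127 + 97 = 224.
Check: 4607^2 - 423*224^2 = 21224449 - 21224448 = 1, so (x, y) = (4607, 224) solves the equation, and by the theorem it is the least positive solution.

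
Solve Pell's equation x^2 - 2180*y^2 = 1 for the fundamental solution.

(x, y) = (1961, 42)

First expand sqrt(2180) as a continued fraction. With x_i = (sqrt(2180) + m_i)/d_i and (m_0, d_0) = (0, 1): a_0 = floor(sqrt(2180)) = 46, since 46^2 = 2116 <= 2180 < 2209 = 47^2.
Iterate m_{i+1} = d_i*a_i - m_i, d_{i+1} = (2180 - m_{i+1}^2)/d_i, a_{i+1} = floor((a_0 + m_{i+1})/d_{i+1}):
  m_1 = 1*46 - 0 = 46, d_1 = (2180 - 46^2)/1 = 64/1 = 64, a_1 = floor((46 + 46)/64) = 1.
  m_2 = 64*1 - 46 = 18, d_2 = (2180 - 18^2)/64 = 1856/64 = 29, a_2 = floor((46 + 18)/29) = 2.
  m_3 = 29*2 - 18 = 40, d_3 = (2180 - 40^2)/29 = 580/29 = 20, a_3 = floor((46 + 40)/20) = 4.
  m_4 = 20*4 - 40 = 40, d_4 = (2180 - 40^2)/20 = 580/20 = 29, a_4 = floor((46 + 40)/29) = 2.
  m_5 = 29*2 - 40 = 18, d_5 = (2180 - 18^2)/29 = 1856/29 = 64, a_5 = floor((46 + 18)/64) = 1.
  m_6 = 64*1 - 18 = 46, d_6 = (2180 - 46^2)/64 = 64/64 = 1, a_6 = floor((46 + 46)/1) = 92.
  m_7 = 1*92 - 46 = 46, d_7 = (2180 - 46^2)/1 = 64/1 = 64: (m_7, d_7) = (m_1, d_1) = (46, 64), so from here the quotients repeat a_1, ..., a_6; the period length is 6.
So sqrt(2180) = [46; (1, 2, 4, 2, 1, 92)] with period length k = 6.
k is even, so the fundamental solution of x^2 - 2180y^2 = 1 is (p_{k-1}, q_{k-1}) = (p_5, q_5); compute convergents through index 5.
Convergents (p_i = a_i*p_{i-1} + p_{i-2}, q_i = a_i*q_{i-1} + q_{i-2} with p_{-2}=0, p_{-1}=1, q_{-2}=1, q_{-1}=0):
  i=0: a_0=46, p_0 = 46*1 + 0 = 46, q_0 = 46*0 + 1 = 1.
  i=1: a_1=1, p_1 = 1*46 + 1 = 47, q_1 = 1*1 + 0 = 1.
  i=2: a_2=2, p_2 = 2*47 + 46 = 140, q_2 = 2*1 + 1 = 3.
  i=3: a_3=4, p_3 = 4*140 + 47 = 607, q_3 = 4*3 + 1 = 13.
  i=4: a_4=2, p_4 = 2*607 + 140 = 1354, q_4 = 2*13 + 3 = 29.
  i=5: a_5=1, p_5 = 1*1354 + 607 = 1961, q_5 = 1*29 + 13 = 42.
Check: 1961^2 - 2180*42^2 = 3845521 - 3845520 = 1, so (x, y) = (1961, 42) solves the equation, and by the theorem it is the least positive solution.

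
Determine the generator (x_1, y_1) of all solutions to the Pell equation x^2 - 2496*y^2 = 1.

First expand sqrt(2496) as a continued fraction. With x_i = (sqrt(2496) + m_i)/d_i and (m_0, d_0) = (0, 1): a_0 = floor(sqrt(2496)) = 49, since 49^2 = 2401 <= 2496 < 2500 = 50^2.
Iterate m_{i+1} = d_i*a_i - m_i, d_{i+1} = (2496 - m_{i+1}^2)/d_i, a_{i+1} = floor((a_0 + m_{i+1})/d_{i+1}):
  m_1 = 1*49 - 0 = 49, d_1 = (2496 - 49^2)/1 = 95/1 = 95, a_1 = floor((49 + 49)/95) = 1.
  m_2 = 95*1 - 49 = 46, d_2 = (2496 - 46^2)/95 = 380/95 = 4, a_2 = floor((49 + 46)/4) = 23.
  m_3 = 4*23 - 46 = 46, d_3 = (2496 - 46^2)/4 = 380/4 = 95, a_3 = floor((49 + 46)/95) = 1.
  m_4 = 95*1 - 46 = 49, d_4 = (2496 - 49^2)/95 = 95/95 = 1, a_4 = floor((49 + 49)/1) = 98.
  m_5 = 1*98 - 49 = 49, d_5 = (2496 - 49^2)/1 = 95/1 = 95: (m_5, d_5) = (m_1, d_1) = (49, 95), so from here the quotients repeat a_1, ..., a_4; the period length is 4.
So sqrt(2496) = [49; (1, 23, 1, 98)] with period length k = 4.
k is even, so the fundamental solution of x^2 - 2496y^2 = 1 is (p_{k-1}, q_{k-1}) = (p_3, q_3); compute convergents through index 3.
Convergents (p_i = a_i*p_{i-1} + p_{i-2}, q_i = a_i*q_{i-1} + q_{i-2} with p_{-2}=0, p_{-1}=1, q_{-2}=1, q_{-1}=0):
  i=0: a_0=49, p_0 = 49*1 + 0 = 49, q_0 = 49*0 + 1 = 1.
  i=1: a_1=1, p_1 = 1*49 + 1 = 50, q_1 = 1*1 + 0 = 1.
  i=2: a_2=23, p_2 = 23*50 + 49 = 1199, q_2 = 23*1 + 1 = 24.
  i=3: a_3=1, p_3 = 1*1199 + 50 = 1249, q_3 = 1*24 + 1 = 25.
Check: 1249^2 - 2496*25^2 = 1560001 - 1560000 = 1, so (x, y) = (1249, 25) solves the equation, and by the theorem it is the least positive solution.

(x, y) = (1249, 25)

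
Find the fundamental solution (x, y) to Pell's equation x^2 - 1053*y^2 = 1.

First expand sqrt(1053) as a continued fraction. With x_i = (sqrt(1053) + m_i)/d_i and (m_0, d_0) = (0, 1): a_0 = floor(sqrt(1053)) = 32, since 32^2 = 1024 <= 1053 < 1089 = 33^2.
Iterate m_{i+1} = d_i*a_i - m_i, d_{i+1} = (1053 - m_{i+1}^2)/d_i, a_{i+1} = floor((a_0 + m_{i+1})/d_{i+1}):
  m_1 = 1*32 - 0 = 32, d_1 = (1053 - 32^2)/1 = 29/1 = 29, a_1 = floor((32 + 32)/29) = 2.
  m_2 = 29*2 - 32 = 26, d_2 = (1053 - 26^2)/29 = 377/29 = 13, a_2 = floor((32 + 26)/13) = 4.
  m_3 = 13*4 - 26 = 26, d_3 = (1053 - 26^2)/13 = 377/13 = 29, a_3 = floor((32 + 26)/29) = 2.
  m_4 = 29*2 - 26 = 32, d_4 = (1053 - 32^2)/29 = 29/29 = 1, a_4 = floor((32 + 32)/1) = 64.
  m_5 = 1*64 - 32 = 32, d_5 = (1053 - 32^2)/1 = 29/1 = 29: (m_5, d_5) = (m_1, d_1) = (32, 29), so from here the quotients repeat a_1, ..., a_4; the period length is 4.
So sqrt(1053) = [32; (2, 4, 2, 64)] with period length k = 4.
k is even, so the fundamental solution of x^2 - 1053y^2 = 1 is (p_{k-1}, q_{k-1}) = (p_3, q_3); compute convergents through index 3.
Convergents (p_i = a_i*p_{i-1} + p_{i-2}, q_i = a_i*q_{i-1} + q_{i-2} with p_{-2}=0, p_{-1}=1, q_{-2}=1, q_{-1}=0):
  i=0: a_0=32, p_0 = 32*1 + 0 = 32, q_0 = 32*0 + 1 = 1.
  i=1: a_1=2, p_1 = 2*32 + 1 = 65, q_1 = 2*1 + 0 = 2.
  i=2: a_2=4, p_2 = 4*65 + 32 = 292, q_2 = 4*2 + 1 = 9.
  i=3: a_3=2, p_3 = 2*292 + 65 = 649, q_3 = 2*9 + 2 = 20.
Check: 649^2 - 1053*20^2 = 421201 - 421200 = 1, so (x, y) = (649, 20) solves the equation, and by the theorem it is the least positive solution.

(x, y) = (649, 20)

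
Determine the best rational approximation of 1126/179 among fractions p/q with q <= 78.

Expand x = 1126/179 as a continued fraction with the Euclidean algorithm:
  1126 = 6*179 + 52, so a_0 = 6.
  179 = 3*52 + 23, so a_1 = 3.
  52 = 2*23 + 6, so a_2 = 2.
  23 = 3*6 + 5, so a_3 = 3.
  6 = 1*5 + 1, so a_4 = 1.
  5 = 5*1 + 0, so a_5 = 5.
so x = [6; 3, 2, 3, 1, 5].
Convergents (p_i = a_i*p_{i-1} + p_{i-2}, q_i = a_i*q_{i-1} + q_{i-2} with p_{-2}=0, p_{-1}=1, q_{-2}=1, q_{-1}=0), until the denominator exceeds 78:
  i=0: a_0=6, p_0 = 6*1 + 0 = 6, q_0 = 6*0 + 1 = 1.
  i=1: a_1=3, p_1 = 3*6 + 1 = 19, q_1 = 3*1 + 0 = 3.
  i=2: a_2=2, p_2 = 2*19 + 6 = 44, q_2 = 2*3 + 1 = 7.
  i=3: a_3=3, p_3 = 3*44 + 19 = 151, q_3 = 3*7 + 3 = 24.
  i=4: a_4=1, p_4 = 1*151 + 44 = 195, q_4 = 1*24 + 7 = 31.
  i=5: a_5=5, p_5 = 5*195 + 151 = 1126, q_5 = 5*31 + 24 = 179.
q_5 = 179 > 78, so the last convergent with denominator <= 78 is p_4/q_4 = 195/31.
The closest fraction with denominator <= 78 is either p_4/q_4 or the intermediate fraction (k*p_4 + p_3)/(k*q_4 + q_3) with the largest k >= 1 whose denominator stays <= 78; these approach x as k grows, and every other convergent or intermediate fraction in range is farther away.
Largest k: floor((78 - q_3)/q_4) = floor((78 - 24)/31) = 1.
That gives (1*195 + 151)/(1*31 + 24) = 346/55.
Compare the errors: |x - 195/31| = |1126*31 - 195*179|/(179*31) = 1/5549, and |x - 346/55| = |1126*55 - 346*179|/(179*55) = 4/9845.
Cross-multiplying, 1*9845 = 9845 < 22196 = 4*5549, so 1/5549 is smaller: the convergent 195/31 is closer to x than 346/55.

195/31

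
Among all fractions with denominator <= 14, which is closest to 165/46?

43/12

Expand x = 165/46 as a continued fraction with the Euclidean algorithm:
  165 = 3*46 + 27, so a_0 = 3.
  46 = 1*27 + 19, so a_1 = 1.
  27 = 1*19 + 8, so a_2 = 1.
  19 = 2*8 + 3, so a_3 = 2.
  8 = 2*3 + 2, so a_4 = 2.
  3 = 1*2 + 1, so a_5 = 1.
  2 = 2*1 + 0, so a_6 = 2.
so x = [3; 1, 1, 2, 2, 1, 2].
Convergents (p_i = a_i*p_{i-1} + p_{i-2}, q_i = a_i*q_{i-1} + q_{i-2} with p_{-2}=0, p_{-1}=1, q_{-2}=1, q_{-1}=0), until the denominator exceeds 14:
  i=0: a_0=3, p_0 = 3*1 + 0 = 3, q_0 = 3*0 + 1 = 1.
  i=1: a_1=1, p_1 = 1*3 + 1 = 4, q_1 = 1*1 + 0 = 1.
  i=2: a_2=1, p_2 = 1*4 + 3 = 7, q_2 = 1*1 + 1 = 2.
  i=3: a_3=2, p_3 = 2*7 + 4 = 18, q_3 = 2*2 + 1 = 5.
  i=4: a_4=2, p_4 = 2*18 + 7 = 43, q_4 = 2*5 + 2 = 12.
  i=5: a_5=1, p_5 = 1*43 + 18 = 61, q_5 = 1*12 + 5 = 17.
q_5 = 17 > 14, so the last convergent with denominator <= 14 is p_4/q_4 = 43/12.
The closest fraction with denominator <= 14 is either p_4/q_4 or the intermediate fraction (k*p_4 + p_3)/(k*q_4 + q_3) with the largest k >= 1 whose denominator stays <= 14; these approach x as k grows, and every other convergent or intermediate fraction in range is farther away.
Largest k: floor((14 - q_3)/q_4) = floor((14 - 5)/12) = 0.
Since k = 0, no intermediate fraction beyond p_4/q_4 has denominator <= 14, so the convergent 43/12 is the closest (its error is |165*12 - 43*46|/(46*12) = 2/552).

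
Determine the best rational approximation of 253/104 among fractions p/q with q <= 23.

56/23

Expand x = 253/104 as a continued fraction with the Euclidean algorithm:
  253 = 2*104 + 45, so a_0 = 2.
  104 = 2*45 + 14, so a_1 = 2.
  45 = 3*14 + 3, so a_2 = 3.
  14 = 4*3 + 2, so a_3 = 4.
  3 = 1*2 + 1, so a_4 = 1.
  2 = 2*1 + 0, so a_5 = 2.
so x = [2; 2, 3, 4, 1, 2].
Convergents (p_i = a_i*p_{i-1} + p_{i-2}, q_i = a_i*q_{i-1} + q_{i-2} with p_{-2}=0, p_{-1}=1, q_{-2}=1, q_{-1}=0), until the denominator exceeds 23:
  i=0: a_0=2, p_0 = 2*1 + 0 = 2, q_0 = 2*0 + 1 = 1.
  i=1: a_1=2, p_1 = 2*2 + 1 = 5, q_1 = 2*1 + 0 = 2.
  i=2: a_2=3, p_2 = 3*5 + 2 = 17, q_2 = 3*2 + 1 = 7.
  i=3: a_3=4, p_3 = 4*17 + 5 = 73, q_3 = 4*7 + 2 = 30.
q_3 = 30 > 23, so the last convergent with denominator <= 23 is p_2/q_2 = 17/7.
The closest fraction with denominator <= 23 is either p_2/q_2 or the intermediate fraction (k*p_2 + p_1)/(k*q_2 + q_1) with the largest k >= 1 whose denominator stays <= 23; these approach x as k grows, and every other convergent or intermediate fraction in range is farther away.
Largest k: floor((23 - q_1)/q_2) = floor((23 - 2)/7) = 3.
That gives (3*17 + 5)/(3*7 + 2) = 56/23.
Compare the errors: |x - 17/7| = |253*7 - 17*104|/(104*7) = 3/728, and |x - 56/23| = |253*23 - 56*104|/(104*23) = 5/2392.
Cross-multiplying, 5*728 = 3640 < 7176 = 3*2392, so 5/2392 is smaller: the intermediate fraction 56/23 is closer to x than 17/7.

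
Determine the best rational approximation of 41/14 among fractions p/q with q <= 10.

29/10

Expand x = 41/14 as a continued fraction with the Euclidean algorithm:
  41 = 2*14 + 13, so a_0 = 2.
  14 = 1*13 + 1, so a_1 = 1.
  13 = 13*1 + 0, so a_2 = 13.
so x = [2; 1, 13].
Convergents (p_i = a_i*p_{i-1} + p_{i-2}, q_i = a_i*q_{i-1} + q_{i-2} with p_{-2}=0, p_{-1}=1, q_{-2}=1, q_{-1}=0), until the denominator exceeds 10:
  i=0: a_0=2, p_0 = 2*1 + 0 = 2, q_0 = 2*0 + 1 = 1.
  i=1: a_1=1, p_1 = 1*2 + 1 = 3, q_1 = 1*1 + 0 = 1.
  i=2: a_2=13, p_2 = 13*3 + 2 = 41, q_2 = 13*1 + 1 = 14.
q_2 = 14 > 10, so the last convergent with denominator <= 10 is p_1/q_1 = 3/1.
The closest fraction with denominator <= 10 is either p_1/q_1 or the intermediate fraction (k*p_1 + p_0)/(k*q_1 + q_0) with the largest k >= 1 whose denominator stays <= 10; these approach x as k grows, and every other convergent or intermediate fraction in range is farther away.
Largest k: floor((10 - q_0)/q_1) = floor((10 - 1)/1) = 9.
That gives (9*3 + 2)/(9*1 + 1) = 29/10.
Compare the errors: |x - 3/1| = |41*1 - 3*14|/(14*1) = 1/14, and |x - 29/10| = |41*10 - 29*14|/(14*10) = 4/140.
Cross-multiplying, 4*14 = 56 < 140 = 1*140, so 4/140 is smaller: the intermediate fraction 29/10 is closer to x than 3/1.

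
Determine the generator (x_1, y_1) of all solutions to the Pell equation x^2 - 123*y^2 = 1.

(x, y) = (122, 11)

First expand sqrt(123) as a continued fraction. With x_i = (sqrt(123) + m_i)/d_i and (m_0, d_0) = (0, 1): a_0 = floor(sqrt(123)) = 11, since 11^2 = 121 <= 123 < 144 = 12^2.
Iterate m_{i+1} = d_i*a_i - m_i, d_{i+1} = (123 - m_{i+1}^2)/d_i, a_{i+1} = floor((a_0 + m_{i+1})/d_{i+1}):
  m_1 = 1*11 - 0 = 11, d_1 = (123 - 11^2)/1 = 2/1 = 2, a_1 = floor((11 + 11)/2) = 11.
  m_2 = 2*11 - 11 = 11, d_2 = (123 - 11^2)/2 = 2/2 = 1, a_2 = floor((11 + 11)/1) = 22.
  m_3 = 1*22 - 11 = 11, d_3 = (123 - 11^2)/1 = 2/1 = 2: (m_3, d_3) = (m_1, d_1) = (11, 2), so from here the quotients repeat a_1, a_2; the period length is 2.
So sqrt(123) = [11; (11, 22)] with period length k = 2.
k is even, so the fundamental solution of x^2 - 123y^2 = 1 is (p_{k-1}, q_{k-1}) = (p_1, q_1); compute convergents through index 1.
Convergents (p_i = a_i*p_{i-1} + p_{i-2}, q_i = a_i*q_{i-1} + q_{i-2} with p_{-2}=0, p_{-1}=1, q_{-2}=1, q_{-1}=0):
  i=0: a_0=11, p_0 = 11*1 + 0 = 11, q_0 = 11*0 + 1 = 1.
  i=1: a_1=11, p_1 = 11*11 + 1 = 122, q_1 = 11*1 + 0 = 11.
Check: 122^2 - 123*11^2 = 14884 - 14883 = 1, so (x, y) = (122, 11) solves the equation, and by the theorem it is the least positive solution.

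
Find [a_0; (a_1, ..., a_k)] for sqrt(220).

Write x_i = (sqrt(220) + m_i)/d_i with (m_0, d_0) = (0, 1). a_0 = floor(sqrt(220)) = 14, since 14^2 = 196 <= 220 < 225 = 15^2.
Iterate m_{i+1} = d_i*a_i - m_i, d_{i+1} = (220 - m_{i+1}^2)/d_i, a_{i+1} = floor((a_0 + m_{i+1})/d_{i+1}):
  m_1 = 1*14 - 0 = 14, d_1 = (220 - 14^2)/1 = 24/1 = 24, a_1 = floor((14 + 14)/24) = 1.
  m_2 = 24*1 - 14 = 10, d_2 = (220 - 10^2)/24 = 120/24 = 5, a_2 = floor((14 + 10)/5) = 4.
  m_3 = 5*4 - 10 = 10, d_3 = (220 - 10^2)/5 = 120/5 = 24, a_3 = floor((14 + 10)/24) = 1.
  m_4 = 24*1 - 10 = 14, d_4 = (220 - 14^2)/24 = 24/24 = 1, a_4 = floor((14 + 14)/1) = 28.
  m_5 = 1*28 - 14 = 14, d_5 = (220 - 14^2)/1 = 24/1 = 24: (m_5, d_5) = (m_1, d_1) = (14, 24), so from here the quotients repeat a_1, ..., a_4; the period length is 4.
Hence the expansion of sqrt(220) is a_0 = 14 followed by the repeating block 1, 4, 1, 28 (period 4).

[14; (1, 4, 1, 28)]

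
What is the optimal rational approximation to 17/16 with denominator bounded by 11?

12/11

Expand x = 17/16 as a continued fraction with the Euclidean algorithm:
  17 = 1*16 + 1, so a_0 = 1.
  16 = 16*1 + 0, so a_1 = 16.
so x = [1; 16].
Convergents (p_i = a_i*p_{i-1} + p_{i-2}, q_i = a_i*q_{i-1} + q_{i-2} with p_{-2}=0, p_{-1}=1, q_{-2}=1, q_{-1}=0), until the denominator exceeds 11:
  i=0: a_0=1, p_0 = 1*1 + 0 = 1, q_0 = 1*0 + 1 = 1.
  i=1: a_1=16, p_1 = 16*1 + 1 = 17, q_1 = 16*1 + 0 = 16.
q_1 = 16 > 11, so the last convergent with denominator <= 11 is p_0/q_0 = 1/1.
The closest fraction with denominator <= 11 is either p_0/q_0 or the intermediate fraction (k*p_0 + p_{-1})/(k*q_0 + q_{-1}) with the largest k >= 1 whose denominator stays <= 11; these approach x as k grows, and every other convergent or intermediate fraction in range is farther away.
Largest k: floor((11 - q_{-1})/q_0) = floor((11 - 0)/1) = 11 (using the seeds p_{-1} = 1, q_{-1} = 0).
That gives (11*1 + 1)/(11*1 + 0) = 12/11.
Compare the errors: |x - 1/1| = |17*1 - 1*16|/(16*1) = 1/16, and |x - 12/11| = |17*11 - 12*16|/(16*11) = 5/176.
Cross-multiplying, 5*16 = 80 < 176 = 1*176, so 5/176 is smaller: the intermediate fraction 12/11 is closer to x than 1/1.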